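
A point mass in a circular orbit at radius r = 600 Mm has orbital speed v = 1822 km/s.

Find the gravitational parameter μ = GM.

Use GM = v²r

Convert to SI: r = 600 Mm = 6e+08 m; v = 1822 km/s = 1.822e+06 m/s.
For a circular orbit v² = GM/r, so GM = v² · r.
GM = (1.822e+06)² · 6e+08 m³/s² ≈ 1.992e+21 m³/s² = 1.992 × 10^21 m³/s².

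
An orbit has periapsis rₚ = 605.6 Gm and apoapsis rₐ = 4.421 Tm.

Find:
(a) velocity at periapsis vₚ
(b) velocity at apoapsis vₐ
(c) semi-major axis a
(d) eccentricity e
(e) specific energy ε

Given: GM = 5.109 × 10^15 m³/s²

Convert to SI: rₚ = 605.6 Gm = 6.056e+11 m; rₐ = 4.421 Tm = 4.421e+12 m.
(a) With a = (rₚ + rₐ)/2 = 2.5133e+12 m, vₚ = √(GM (2/rₚ − 1/a)) = √(5.109e+15 · (2/6.056e+11 − 1/2.5133e+12)) m/s ≈ 121.8 m/s
(b) With a = (rₚ + rₐ)/2 = 2.5133e+12 m, vₐ = √(GM (2/rₐ − 1/a)) = √(5.109e+15 · (2/4.421e+12 − 1/2.5133e+12)) m/s ≈ 16.69 m/s
(c) a = (rₚ + rₐ)/2 = (6.056e+11 + 4.421e+12)/2 ≈ 2.513e+12 m
(d) e = (rₐ − rₚ)/(rₐ + rₚ) = (4.421e+12 − 6.056e+11)/(4.421e+12 + 6.056e+11) ≈ 0.759
(e) With a = (rₚ + rₐ)/2 = 2.5133e+12 m, ε = −GM/(2a) = −5.109e+15/(2 · 2.5133e+12) J/kg ≈ -1016 J/kg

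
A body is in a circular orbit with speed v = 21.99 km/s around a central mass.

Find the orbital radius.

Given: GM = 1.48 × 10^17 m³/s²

Convert to SI: v = 21.99 km/s = 21990 m/s.
For a circular orbit, v² = GM / r, so r = GM / v².
r = 1.48e+17 / (21990)² m ≈ 3.061e+08 m = 306.1 Mm.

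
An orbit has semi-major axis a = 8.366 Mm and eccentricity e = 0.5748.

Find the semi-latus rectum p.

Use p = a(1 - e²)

Convert to SI: a = 8.366 Mm = 8.366e+06 m.
p = a (1 − e²).
p = 8.366e+06 · (1 − (0.5748)²) = 8.366e+06 · 0.669605 ≈ 5.602e+06 m = 5.602 Mm.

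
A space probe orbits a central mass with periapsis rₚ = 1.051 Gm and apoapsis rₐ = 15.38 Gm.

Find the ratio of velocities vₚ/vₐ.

Convert to SI: rₚ = 1.051 Gm = 1.051e+09 m; rₐ = 15.38 Gm = 1.538e+10 m.
Conservation of angular momentum gives rₚvₚ = rₐvₐ, so vₚ/vₐ = rₐ/rₚ.
vₚ/vₐ = 1.538e+10 / 1.051e+09 ≈ 14.63.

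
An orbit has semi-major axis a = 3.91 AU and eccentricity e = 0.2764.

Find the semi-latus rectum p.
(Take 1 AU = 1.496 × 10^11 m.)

Convert to SI: a = 3.91 AU = 5.84936e+11 m.
p = a (1 − e²).
p = 5.84936e+11 · (1 − (0.2764)²) = 5.84936e+11 · 0.923603 ≈ 5.402e+11 m = 3.611 AU.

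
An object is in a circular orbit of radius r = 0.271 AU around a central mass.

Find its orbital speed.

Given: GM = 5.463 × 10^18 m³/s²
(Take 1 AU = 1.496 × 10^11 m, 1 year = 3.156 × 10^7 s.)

Convert to SI: r = 0.271 AU = 4.05416e+10 m.
For a circular orbit, gravity supplies the centripetal force, so v = √(GM / r).
v = √(5.463e+18 / 4.05416e+10) m/s ≈ 1.161e+04 m/s = 2.449 AU/year.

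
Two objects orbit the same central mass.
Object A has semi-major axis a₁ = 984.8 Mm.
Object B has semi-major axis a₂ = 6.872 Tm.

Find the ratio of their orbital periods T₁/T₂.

Convert to SI: a₁ = 984.8 Mm = 9.848e+08 m; a₂ = 6.872 Tm = 6.872e+12 m.
From Kepler's third law, (T₁/T₂)² = (a₁/a₂)³, so T₁/T₂ = (a₁/a₂)^(3/2).
a₁/a₂ = 9.848e+08 / 6.872e+12 = 0.000143306.
T₁/T₂ = (0.000143306)^(3/2) ≈ 1.716e-06.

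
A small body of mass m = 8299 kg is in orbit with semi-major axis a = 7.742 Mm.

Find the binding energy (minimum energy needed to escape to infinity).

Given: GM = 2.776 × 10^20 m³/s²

Convert to SI: a = 7.742 Mm = 7.742e+06 m.
Total orbital energy is E = −GMm/(2a); binding energy is E_bind = −E = GMm/(2a).
E_bind = 2.776e+20 · 8299 / (2 · 7.742e+06) J ≈ 1.488e+17 J = 148.8 PJ.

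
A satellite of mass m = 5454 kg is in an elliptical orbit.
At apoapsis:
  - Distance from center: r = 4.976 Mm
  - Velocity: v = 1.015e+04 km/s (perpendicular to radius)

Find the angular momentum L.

Convert to SI: r = 4.976 Mm = 4.976e+06 m; v = 1.015e+04 km/s = 1.015e+07 m/s.
Since v is perpendicular to r, L = m · v · r.
L = 5454 · 1.015e+07 · 4.976e+06 kg·m²/s ≈ 2.755e+17 kg·m²/s.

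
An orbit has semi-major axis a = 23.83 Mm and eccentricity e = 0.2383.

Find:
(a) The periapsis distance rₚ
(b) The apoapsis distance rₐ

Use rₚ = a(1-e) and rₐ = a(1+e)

Convert to SI: a = 23.83 Mm = 2.383e+07 m.
(a) rₚ = a(1 − e) = 2.383e+07 · (1 − 0.2383) = 2.383e+07 · 0.7617 ≈ 1.815e+07 m = 18.15 Mm.
(b) rₐ = a(1 + e) = 2.383e+07 · (1 + 0.2383) = 2.383e+07 · 1.2383 ≈ 2.951e+07 m = 29.51 Mm.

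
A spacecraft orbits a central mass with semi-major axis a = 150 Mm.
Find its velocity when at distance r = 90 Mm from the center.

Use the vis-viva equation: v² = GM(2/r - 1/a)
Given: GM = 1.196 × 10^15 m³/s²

Convert to SI: a = 150 Mm = 1.5e+08 m; r = 90 Mm = 9e+07 m.
Vis-viva: v = √(GM · (2/r − 1/a)).
2/r − 1/a = 2/9e+07 − 1/1.5e+08 = 1.55556e-08 m⁻¹.
v = √(1.196e+15 · 1.55556e-08) m/s ≈ 4313 m/s = 4.313 km/s.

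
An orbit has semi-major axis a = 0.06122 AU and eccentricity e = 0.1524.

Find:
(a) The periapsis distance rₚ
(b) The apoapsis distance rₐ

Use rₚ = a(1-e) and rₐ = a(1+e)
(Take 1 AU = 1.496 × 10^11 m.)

Convert to SI: a = 0.06122 AU = 9.15851e+09 m.
(a) rₚ = a(1 − e) = 9.15851e+09 · (1 − 0.1524) = 9.15851e+09 · 0.8476 ≈ 7.763e+09 m = 0.05189 AU.
(b) rₐ = a(1 + e) = 9.15851e+09 · (1 + 0.1524) = 9.15851e+09 · 1.1524 ≈ 1.055e+10 m = 0.07055 AU.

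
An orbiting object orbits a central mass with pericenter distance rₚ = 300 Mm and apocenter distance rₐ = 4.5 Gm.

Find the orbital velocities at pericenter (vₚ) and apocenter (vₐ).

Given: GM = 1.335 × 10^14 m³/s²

Convert to SI: rₚ = 300 Mm = 3e+08 m; rₐ = 4.5 Gm = 4.5e+09 m.
Use the vis-viva equation v² = GM(2/r − 1/a) with a = (rₚ + rₐ)/2 = (3e+08 + 4.5e+09)/2 = 2.4e+09 m.
vₚ = √(GM · (2/rₚ − 1/a)) = √(1.335e+14 · (2/3e+08 − 1/2.4e+09)) m/s ≈ 913.4 m/s = 913.4 m/s.
vₐ = √(GM · (2/rₐ − 1/a)) = √(1.335e+14 · (2/4.5e+09 − 1/2.4e+09)) m/s ≈ 60.9 m/s = 60.9 m/s.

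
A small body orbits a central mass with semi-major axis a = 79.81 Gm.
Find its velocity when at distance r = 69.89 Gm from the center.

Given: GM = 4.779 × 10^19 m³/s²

Convert to SI: a = 79.81 Gm = 7.981e+10 m; r = 69.89 Gm = 6.989e+10 m.
Vis-viva: v = √(GM · (2/r − 1/a)).
2/r − 1/a = 2/6.989e+10 − 1/7.981e+10 = 1.60866e-11 m⁻¹.
v = √(4.779e+19 · 1.60866e-11) m/s ≈ 2.773e+04 m/s = 27.73 km/s.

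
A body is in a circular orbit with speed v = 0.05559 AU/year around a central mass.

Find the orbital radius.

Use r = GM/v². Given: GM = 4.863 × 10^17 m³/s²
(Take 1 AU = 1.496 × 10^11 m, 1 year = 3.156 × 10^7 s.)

Convert to SI: v = 0.05559 AU/year = 263.506 m/s.
For a circular orbit, v² = GM / r, so r = GM / v².
r = 4.863e+17 / (263.506)² m ≈ 7.004e+12 m = 46.82 AU.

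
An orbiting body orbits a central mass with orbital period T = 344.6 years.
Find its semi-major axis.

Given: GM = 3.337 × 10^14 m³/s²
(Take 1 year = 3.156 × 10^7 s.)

Convert to SI: T = 344.6 years = 1.08756e+10 s.
Invert Kepler's third law: a = (GM · T² / (4π²))^(1/3).
Substituting T = 1.08756e+10 s and GM = 3.337e+14 m³/s²:
a = (3.337e+14 · (1.08756e+10)² / (4π²))^(1/3) m
a ≈ 9.999e+10 m = 99.99 Gm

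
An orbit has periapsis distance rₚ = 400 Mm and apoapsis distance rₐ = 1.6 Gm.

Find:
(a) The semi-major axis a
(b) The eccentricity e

Convert to SI: rₚ = 400 Mm = 4e+08 m; rₐ = 1.6 Gm = 1.6e+09 m.
(a) a = (rₚ + rₐ) / 2 = (4e+08 + 1.6e+09) / 2 ≈ 1e+09 m = 1 Gm.
(b) e = (rₐ − rₚ) / (rₐ + rₚ) = (1.6e+09 − 4e+08) / (1.6e+09 + 4e+08) ≈ 0.6.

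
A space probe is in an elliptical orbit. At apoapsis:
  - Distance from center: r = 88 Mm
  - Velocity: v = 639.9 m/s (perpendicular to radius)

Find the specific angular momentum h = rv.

Convert to SI: r = 88 Mm = 8.8e+07 m.
With v perpendicular to r, h = r · v.
h = 8.8e+07 · 639.9 m²/s ≈ 5.631e+10 m²/s.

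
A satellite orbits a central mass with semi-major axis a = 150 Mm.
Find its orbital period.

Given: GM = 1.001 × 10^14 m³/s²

Convert to SI: a = 150 Mm = 1.5e+08 m.
Kepler's third law: T = 2π √(a³ / GM).
Substituting a = 1.5e+08 m and GM = 1.001e+14 m³/s²:
T = 2π √((1.5e+08)³ / 1.001e+14) s
T ≈ 1.154e+06 s = 13.35 days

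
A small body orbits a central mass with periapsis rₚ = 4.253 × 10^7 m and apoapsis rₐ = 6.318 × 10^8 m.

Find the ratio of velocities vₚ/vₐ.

Conservation of angular momentum gives rₚvₚ = rₐvₐ, so vₚ/vₐ = rₐ/rₚ.
vₚ/vₐ = 6.318e+08 / 4.253e+07 ≈ 14.86.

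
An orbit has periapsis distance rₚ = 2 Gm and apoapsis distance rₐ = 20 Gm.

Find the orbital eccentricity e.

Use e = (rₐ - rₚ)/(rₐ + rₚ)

Convert to SI: rₚ = 2 Gm = 2e+09 m; rₐ = 20 Gm = 2e+10 m.
e = (rₐ − rₚ) / (rₐ + rₚ).
e = (2e+10 − 2e+09) / (2e+10 + 2e+09) = 1.8e+10 / 2.2e+10 ≈ 0.8182.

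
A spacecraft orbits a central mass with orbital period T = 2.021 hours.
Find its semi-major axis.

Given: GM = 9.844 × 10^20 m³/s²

Convert to SI: T = 2.021 hours = 7275.6 s.
Invert Kepler's third law: a = (GM · T² / (4π²))^(1/3).
Substituting T = 7275.6 s and GM = 9.844e+20 m³/s²:
a = (9.844e+20 · (7275.6)² / (4π²))^(1/3) m
a ≈ 1.097e+09 m = 1.097 Gm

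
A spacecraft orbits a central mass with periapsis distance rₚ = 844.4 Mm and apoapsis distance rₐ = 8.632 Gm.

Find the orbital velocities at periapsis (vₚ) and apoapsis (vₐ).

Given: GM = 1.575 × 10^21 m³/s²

Convert to SI: rₚ = 844.4 Mm = 8.444e+08 m; rₐ = 8.632 Gm = 8.632e+09 m.
Use the vis-viva equation v² = GM(2/r − 1/a) with a = (rₚ + rₐ)/2 = (8.444e+08 + 8.632e+09)/2 = 4.7382e+09 m.
vₚ = √(GM · (2/rₚ − 1/a)) = √(1.575e+21 · (2/8.444e+08 − 1/4.7382e+09)) m/s ≈ 1.843e+06 m/s = 1843 km/s.
vₐ = √(GM · (2/rₐ − 1/a)) = √(1.575e+21 · (2/8.632e+09 − 1/4.7382e+09)) m/s ≈ 1.803e+05 m/s = 180.3 km/s.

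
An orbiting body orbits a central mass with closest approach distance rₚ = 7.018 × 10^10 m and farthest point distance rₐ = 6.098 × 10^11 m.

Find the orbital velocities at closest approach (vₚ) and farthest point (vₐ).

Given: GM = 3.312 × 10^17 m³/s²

Use the vis-viva equation v² = GM(2/r − 1/a) with a = (rₚ + rₐ)/2 = (7.018e+10 + 6.098e+11)/2 = 3.3999e+11 m.
vₚ = √(GM · (2/rₚ − 1/a)) = √(3.312e+17 · (2/7.018e+10 − 1/3.3999e+11)) m/s ≈ 2909 m/s = 2.909 km/s.
vₐ = √(GM · (2/rₐ − 1/a)) = √(3.312e+17 · (2/6.098e+11 − 1/3.3999e+11)) m/s ≈ 334.8 m/s = 334.8 m/s.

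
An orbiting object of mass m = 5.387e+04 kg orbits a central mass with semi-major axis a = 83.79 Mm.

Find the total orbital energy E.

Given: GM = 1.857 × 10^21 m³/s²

Convert to SI: a = 83.79 Mm = 8.379e+07 m.
E = −GMm / (2a).
E = −1.857e+21 · 5.387e+04 / (2 · 8.379e+07) J ≈ -5.969e+17 J = -596.9 PJ.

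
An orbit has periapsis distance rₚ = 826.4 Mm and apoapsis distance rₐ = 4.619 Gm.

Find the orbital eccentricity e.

Convert to SI: rₚ = 826.4 Mm = 8.264e+08 m; rₐ = 4.619 Gm = 4.619e+09 m.
e = (rₐ − rₚ) / (rₐ + rₚ).
e = (4.619e+09 − 8.264e+08) / (4.619e+09 + 8.264e+08) = 3.7926e+09 / 5.4454e+09 ≈ 0.6965.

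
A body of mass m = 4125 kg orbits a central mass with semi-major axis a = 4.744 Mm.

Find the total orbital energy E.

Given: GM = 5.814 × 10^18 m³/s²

Convert to SI: a = 4.744 Mm = 4.744e+06 m.
E = −GMm / (2a).
E = −5.814e+18 · 4125 / (2 · 4.744e+06) J ≈ -2.528e+15 J = -2.528 PJ.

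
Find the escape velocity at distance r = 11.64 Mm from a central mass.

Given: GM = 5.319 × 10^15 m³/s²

Convert to SI: r = 11.64 Mm = 1.164e+07 m.
Escape velocity comes from setting total energy to zero: ½v² − GM/r = 0 ⇒ v_esc = √(2GM / r).
v_esc = √(2 · 5.319e+15 / 1.164e+07) m/s ≈ 3.023e+04 m/s = 30.23 km/s.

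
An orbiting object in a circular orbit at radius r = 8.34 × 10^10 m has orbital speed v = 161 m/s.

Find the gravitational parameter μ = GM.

For a circular orbit v² = GM/r, so GM = v² · r.
GM = (161)² · 8.34e+10 m³/s² ≈ 2.162e+15 m³/s² = 2.162 × 10^15 m³/s².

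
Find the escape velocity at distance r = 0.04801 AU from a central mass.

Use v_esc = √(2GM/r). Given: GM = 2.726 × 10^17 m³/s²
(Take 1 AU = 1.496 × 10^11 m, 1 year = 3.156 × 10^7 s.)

Convert to SI: r = 0.04801 AU = 7.1823e+09 m.
Escape velocity comes from setting total energy to zero: ½v² − GM/r = 0 ⇒ v_esc = √(2GM / r).
v_esc = √(2 · 2.726e+17 / 7.1823e+09) m/s ≈ 8713 m/s = 1.838 AU/year.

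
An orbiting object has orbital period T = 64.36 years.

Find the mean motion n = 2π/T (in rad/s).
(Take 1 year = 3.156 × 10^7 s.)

Convert to SI: T = 64.36 years = 2.0312e+09 s.
n = 2π / T.
n = 2π / 2.0312e+09 s ≈ 3.093e-09 rad/s.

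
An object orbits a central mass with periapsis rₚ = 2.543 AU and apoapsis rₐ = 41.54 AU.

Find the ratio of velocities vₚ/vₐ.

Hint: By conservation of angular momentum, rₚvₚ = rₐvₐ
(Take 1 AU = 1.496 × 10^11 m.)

Convert to SI: rₚ = 2.543 AU = 3.80433e+11 m; rₐ = 41.54 AU = 6.21438e+12 m.
Conservation of angular momentum gives rₚvₚ = rₐvₐ, so vₚ/vₐ = rₐ/rₚ.
vₚ/vₐ = 6.21438e+12 / 3.80433e+11 ≈ 16.34.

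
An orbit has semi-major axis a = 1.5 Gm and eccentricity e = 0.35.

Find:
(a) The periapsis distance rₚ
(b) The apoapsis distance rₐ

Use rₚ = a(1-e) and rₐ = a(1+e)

Convert to SI: a = 1.5 Gm = 1.5e+09 m.
(a) rₚ = a(1 − e) = 1.5e+09 · (1 − 0.35) = 1.5e+09 · 0.65 ≈ 9.75e+08 m = 975 Mm.
(b) rₐ = a(1 + e) = 1.5e+09 · (1 + 0.35) = 1.5e+09 · 1.35 ≈ 2.025e+09 m = 2.025 Gm.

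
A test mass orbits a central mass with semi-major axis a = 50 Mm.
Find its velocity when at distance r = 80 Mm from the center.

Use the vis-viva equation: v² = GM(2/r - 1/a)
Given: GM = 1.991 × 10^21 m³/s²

Convert to SI: a = 50 Mm = 5e+07 m; r = 80 Mm = 8e+07 m.
Vis-viva: v = √(GM · (2/r − 1/a)).
2/r − 1/a = 2/8e+07 − 1/5e+07 = 5e-09 m⁻¹.
v = √(1.991e+21 · 5e-09) m/s ≈ 3.155e+06 m/s = 3155 km/s.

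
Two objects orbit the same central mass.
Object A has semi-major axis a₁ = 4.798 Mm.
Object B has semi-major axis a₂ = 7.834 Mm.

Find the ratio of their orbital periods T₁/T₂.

Convert to SI: a₁ = 4.798 Mm = 4.798e+06 m; a₂ = 7.834 Mm = 7.834e+06 m.
From Kepler's third law, (T₁/T₂)² = (a₁/a₂)³, so T₁/T₂ = (a₁/a₂)^(3/2).
a₁/a₂ = 4.798e+06 / 7.834e+06 = 0.612459.
T₁/T₂ = (0.612459)^(3/2) ≈ 0.4793.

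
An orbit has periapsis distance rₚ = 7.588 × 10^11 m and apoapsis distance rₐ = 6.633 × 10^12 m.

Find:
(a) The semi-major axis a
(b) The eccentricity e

(a) a = (rₚ + rₐ) / 2 = (7.588e+11 + 6.633e+12) / 2 ≈ 3.696e+12 m = 3.696 × 10^12 m.
(b) e = (rₐ − rₚ) / (rₐ + rₚ) = (6.633e+12 − 7.588e+11) / (6.633e+12 + 7.588e+11) ≈ 0.7947.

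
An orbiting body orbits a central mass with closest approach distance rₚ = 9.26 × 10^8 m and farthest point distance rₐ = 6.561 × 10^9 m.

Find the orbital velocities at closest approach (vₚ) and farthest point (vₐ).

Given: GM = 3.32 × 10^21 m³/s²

Use the vis-viva equation v² = GM(2/r − 1/a) with a = (rₚ + rₐ)/2 = (9.26e+08 + 6.561e+09)/2 = 3.7435e+09 m.
vₚ = √(GM · (2/rₚ − 1/a)) = √(3.32e+21 · (2/9.26e+08 − 1/3.7435e+09)) m/s ≈ 2.507e+06 m/s = 2507 km/s.
vₐ = √(GM · (2/rₐ − 1/a)) = √(3.32e+21 · (2/6.561e+09 − 1/3.7435e+09)) m/s ≈ 3.538e+05 m/s = 353.8 km/s.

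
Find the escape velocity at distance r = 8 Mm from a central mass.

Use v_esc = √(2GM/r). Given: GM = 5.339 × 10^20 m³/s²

Convert to SI: r = 8 Mm = 8e+06 m.
Escape velocity comes from setting total energy to zero: ½v² − GM/r = 0 ⇒ v_esc = √(2GM / r).
v_esc = √(2 · 5.339e+20 / 8e+06) m/s ≈ 1.155e+07 m/s = 1.155e+04 km/s.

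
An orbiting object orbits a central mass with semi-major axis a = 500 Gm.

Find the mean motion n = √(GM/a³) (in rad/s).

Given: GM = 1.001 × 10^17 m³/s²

Convert to SI: a = 500 Gm = 5e+11 m.
n = √(GM / a³).
n = √(1.001e+17 / (5e+11)³) rad/s ≈ 8.949e-10 rad/s.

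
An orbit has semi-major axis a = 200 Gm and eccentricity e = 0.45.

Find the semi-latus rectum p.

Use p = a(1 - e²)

Convert to SI: a = 200 Gm = 2e+11 m.
p = a (1 − e²).
p = 2e+11 · (1 − (0.45)²) = 2e+11 · 0.7975 ≈ 1.595e+11 m = 159.5 Gm.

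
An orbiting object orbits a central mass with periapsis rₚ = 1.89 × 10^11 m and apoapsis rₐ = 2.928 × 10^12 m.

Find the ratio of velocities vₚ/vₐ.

Conservation of angular momentum gives rₚvₚ = rₐvₐ, so vₚ/vₐ = rₐ/rₚ.
vₚ/vₐ = 2.928e+12 / 1.89e+11 ≈ 15.49.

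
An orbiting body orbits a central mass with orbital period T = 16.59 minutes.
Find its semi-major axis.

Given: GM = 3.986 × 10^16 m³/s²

Convert to SI: T = 16.59 minutes = 995.4 s.
Invert Kepler's third law: a = (GM · T² / (4π²))^(1/3).
Substituting T = 995.4 s and GM = 3.986e+16 m³/s²:
a = (3.986e+16 · (995.4)² / (4π²))^(1/3) m
a ≈ 1e+07 m = 10 Mm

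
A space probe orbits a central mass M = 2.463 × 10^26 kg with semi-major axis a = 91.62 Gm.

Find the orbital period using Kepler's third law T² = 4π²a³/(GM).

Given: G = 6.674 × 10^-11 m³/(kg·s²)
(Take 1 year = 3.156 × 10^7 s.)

Convert to SI: a = 91.62 Gm = 9.162e+10 m.
GM = G · M = 6.674e-11 · 2.463e+26 = 1.64381e+16 m³/s².
Kepler's third law: T = 2π √(a³ / GM).
Substituting a = 9.162e+10 m and GM = 1.64381e+16 m³/s²:
T = 2π √((9.162e+10)³ / 1.64381e+16) s
T ≈ 1.359e+09 s = 43.06 years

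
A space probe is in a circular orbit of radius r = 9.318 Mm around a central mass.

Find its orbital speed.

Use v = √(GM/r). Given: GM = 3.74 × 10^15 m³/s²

Convert to SI: r = 9.318 Mm = 9.318e+06 m.
For a circular orbit, gravity supplies the centripetal force, so v = √(GM / r).
v = √(3.74e+15 / 9.318e+06) m/s ≈ 2.003e+04 m/s = 20.03 km/s.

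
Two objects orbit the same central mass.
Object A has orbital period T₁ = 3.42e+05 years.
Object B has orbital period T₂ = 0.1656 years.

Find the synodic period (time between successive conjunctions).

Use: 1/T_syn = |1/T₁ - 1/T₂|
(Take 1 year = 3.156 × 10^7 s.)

Convert to SI: T₁ = 3.42e+05 years = 1.07935e+13 s; T₂ = 0.1656 years = 5.22634e+06 s.
T_syn = |T₁ · T₂ / (T₁ − T₂)|.
T_syn = |1.07935e+13 · 5.22634e+06 / (1.07935e+13 − 5.22634e+06)| s ≈ 5.226e+06 s = 0.1656 years.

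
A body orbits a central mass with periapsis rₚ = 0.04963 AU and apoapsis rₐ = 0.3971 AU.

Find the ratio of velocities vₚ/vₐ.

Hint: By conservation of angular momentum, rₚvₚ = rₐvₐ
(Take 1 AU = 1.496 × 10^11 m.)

Convert to SI: rₚ = 0.04963 AU = 7.42465e+09 m; rₐ = 0.3971 AU = 5.94062e+10 m.
Conservation of angular momentum gives rₚvₚ = rₐvₐ, so vₚ/vₐ = rₐ/rₚ.
vₚ/vₐ = 5.94062e+10 / 7.42465e+09 ≈ 8.001.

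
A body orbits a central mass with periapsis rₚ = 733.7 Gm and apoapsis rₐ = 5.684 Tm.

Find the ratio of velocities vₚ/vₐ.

Convert to SI: rₚ = 733.7 Gm = 7.337e+11 m; rₐ = 5.684 Tm = 5.684e+12 m.
Conservation of angular momentum gives rₚvₚ = rₐvₐ, so vₚ/vₐ = rₐ/rₚ.
vₚ/vₐ = 5.684e+12 / 7.337e+11 ≈ 7.747.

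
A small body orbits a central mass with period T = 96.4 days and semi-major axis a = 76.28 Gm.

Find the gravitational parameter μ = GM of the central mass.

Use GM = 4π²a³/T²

Convert to SI: T = 96.4 days = 8.32896e+06 s; a = 76.28 Gm = 7.628e+10 m.
GM = 4π² · a³ / T².
GM = 4π² · (7.628e+10)³ / (8.32896e+06)² m³/s² ≈ 2.526e+20 m³/s² = 2.526 × 10^20 m³/s².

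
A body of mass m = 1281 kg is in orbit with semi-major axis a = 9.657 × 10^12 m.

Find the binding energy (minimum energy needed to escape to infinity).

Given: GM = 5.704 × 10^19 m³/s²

Total orbital energy is E = −GMm/(2a); binding energy is E_bind = −E = GMm/(2a).
E_bind = 5.704e+19 · 1281 / (2 · 9.657e+12) J ≈ 3.783e+09 J = 3.783 GJ.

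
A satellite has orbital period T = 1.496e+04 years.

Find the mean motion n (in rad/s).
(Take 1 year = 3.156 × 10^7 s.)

Convert to SI: T = 1.496e+04 years = 4.72138e+11 s.
n = 2π / T.
n = 2π / 4.72138e+11 s ≈ 1.331e-11 rad/s.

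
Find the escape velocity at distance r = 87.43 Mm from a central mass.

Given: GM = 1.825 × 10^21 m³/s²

Convert to SI: r = 87.43 Mm = 8.743e+07 m.
Escape velocity comes from setting total energy to zero: ½v² − GM/r = 0 ⇒ v_esc = √(2GM / r).
v_esc = √(2 · 1.825e+21 / 8.743e+07) m/s ≈ 6.461e+06 m/s = 6461 km/s.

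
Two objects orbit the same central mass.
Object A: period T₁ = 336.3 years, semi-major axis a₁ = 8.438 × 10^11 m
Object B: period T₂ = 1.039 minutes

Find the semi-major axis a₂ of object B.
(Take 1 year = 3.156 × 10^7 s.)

Convert to SI: T₁ = 336.3 years = 1.06136e+10 s; T₂ = 1.039 minutes = 62.34 s.
Kepler's third law: (T₁/T₂)² = (a₁/a₂)³ ⇒ a₂ = a₁ · (T₂/T₁)^(2/3).
T₂/T₁ = 62.34 / 1.06136e+10 = 5.87358e-09.
a₂ = 8.438e+11 · (5.87358e-09)^(2/3) m ≈ 2.747e+06 m = 2.747 × 10^6 m.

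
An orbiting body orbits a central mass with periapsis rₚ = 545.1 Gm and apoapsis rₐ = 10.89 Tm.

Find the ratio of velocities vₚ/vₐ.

Convert to SI: rₚ = 545.1 Gm = 5.451e+11 m; rₐ = 10.89 Tm = 1.089e+13 m.
Conservation of angular momentum gives rₚvₚ = rₐvₐ, so vₚ/vₐ = rₐ/rₚ.
vₚ/vₐ = 1.089e+13 / 5.451e+11 ≈ 19.98.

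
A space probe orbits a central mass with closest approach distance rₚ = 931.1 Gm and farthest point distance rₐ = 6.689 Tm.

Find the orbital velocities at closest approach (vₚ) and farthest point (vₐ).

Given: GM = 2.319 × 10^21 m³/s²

Convert to SI: rₚ = 931.1 Gm = 9.311e+11 m; rₐ = 6.689 Tm = 6.689e+12 m.
Use the vis-viva equation v² = GM(2/r − 1/a) with a = (rₚ + rₐ)/2 = (9.311e+11 + 6.689e+12)/2 = 3.81005e+12 m.
vₚ = √(GM · (2/rₚ − 1/a)) = √(2.319e+21 · (2/9.311e+11 − 1/3.81005e+12)) m/s ≈ 6.613e+04 m/s = 66.13 km/s.
vₐ = √(GM · (2/rₐ − 1/a)) = √(2.319e+21 · (2/6.689e+12 − 1/3.81005e+12)) m/s ≈ 9205 m/s = 9.205 km/s.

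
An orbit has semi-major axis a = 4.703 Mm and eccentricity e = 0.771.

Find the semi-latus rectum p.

Convert to SI: a = 4.703 Mm = 4.703e+06 m.
p = a (1 − e²).
p = 4.703e+06 · (1 − (0.771)²) = 4.703e+06 · 0.405559 ≈ 1.907e+06 m = 1.907 Mm.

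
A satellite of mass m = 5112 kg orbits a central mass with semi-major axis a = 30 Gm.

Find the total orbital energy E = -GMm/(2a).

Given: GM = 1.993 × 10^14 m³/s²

Convert to SI: a = 30 Gm = 3e+10 m.
E = −GMm / (2a).
E = −1.993e+14 · 5112 / (2 · 3e+10) J ≈ -1.698e+07 J = -16.98 MJ.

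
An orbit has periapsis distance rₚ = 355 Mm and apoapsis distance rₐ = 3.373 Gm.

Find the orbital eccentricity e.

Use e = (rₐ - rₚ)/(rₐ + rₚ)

Convert to SI: rₚ = 355 Mm = 3.55e+08 m; rₐ = 3.373 Gm = 3.373e+09 m.
e = (rₐ − rₚ) / (rₐ + rₚ).
e = (3.373e+09 − 3.55e+08) / (3.373e+09 + 3.55e+08) = 3.018e+09 / 3.728e+09 ≈ 0.8095.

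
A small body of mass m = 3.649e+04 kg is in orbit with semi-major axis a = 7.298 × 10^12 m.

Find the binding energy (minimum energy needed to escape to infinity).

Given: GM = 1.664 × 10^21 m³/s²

Total orbital energy is E = −GMm/(2a); binding energy is E_bind = −E = GMm/(2a).
E_bind = 1.664e+21 · 3.649e+04 / (2 · 7.298e+12) J ≈ 4.16e+12 J = 4.16 TJ.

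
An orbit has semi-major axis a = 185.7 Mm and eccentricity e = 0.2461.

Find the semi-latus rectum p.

Convert to SI: a = 185.7 Mm = 1.857e+08 m.
p = a (1 − e²).
p = 1.857e+08 · (1 − (0.2461)²) = 1.857e+08 · 0.939435 ≈ 1.745e+08 m = 174.5 Mm.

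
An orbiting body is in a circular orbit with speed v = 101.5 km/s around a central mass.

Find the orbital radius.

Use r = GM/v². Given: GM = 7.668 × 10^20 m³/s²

Convert to SI: v = 101.5 km/s = 101500 m/s.
For a circular orbit, v² = GM / r, so r = GM / v².
r = 7.668e+20 / (101500)² m ≈ 7.443e+10 m = 74.43 Gm.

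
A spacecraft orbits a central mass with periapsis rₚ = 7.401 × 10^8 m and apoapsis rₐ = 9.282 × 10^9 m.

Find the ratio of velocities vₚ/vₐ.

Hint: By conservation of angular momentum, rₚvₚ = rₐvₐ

Conservation of angular momentum gives rₚvₚ = rₐvₐ, so vₚ/vₐ = rₐ/rₚ.
vₚ/vₐ = 9.282e+09 / 7.401e+08 ≈ 12.54.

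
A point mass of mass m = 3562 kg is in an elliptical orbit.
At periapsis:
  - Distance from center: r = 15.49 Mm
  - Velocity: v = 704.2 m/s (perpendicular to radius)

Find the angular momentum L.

Convert to SI: r = 15.49 Mm = 1.549e+07 m.
Since v is perpendicular to r, L = m · v · r.
L = 3562 · 704.2 · 1.549e+07 kg·m²/s ≈ 3.885e+13 kg·m²/s.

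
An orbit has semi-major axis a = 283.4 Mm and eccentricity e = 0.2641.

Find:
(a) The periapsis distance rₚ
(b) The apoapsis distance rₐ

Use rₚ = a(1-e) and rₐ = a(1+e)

Convert to SI: a = 283.4 Mm = 2.834e+08 m.
(a) rₚ = a(1 − e) = 2.834e+08 · (1 − 0.2641) = 2.834e+08 · 0.7359 ≈ 2.086e+08 m = 208.6 Mm.
(b) rₐ = a(1 + e) = 2.834e+08 · (1 + 0.2641) = 2.834e+08 · 1.2641 ≈ 3.582e+08 m = 358.2 Mm.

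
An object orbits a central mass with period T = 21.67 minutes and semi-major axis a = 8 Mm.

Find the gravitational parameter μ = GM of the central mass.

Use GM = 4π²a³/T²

Convert to SI: T = 21.67 minutes = 1300.2 s; a = 8 Mm = 8e+06 m.
GM = 4π² · a³ / T².
GM = 4π² · (8e+06)³ / (1300.2)² m³/s² ≈ 1.196e+16 m³/s² = 1.196 × 10^16 m³/s².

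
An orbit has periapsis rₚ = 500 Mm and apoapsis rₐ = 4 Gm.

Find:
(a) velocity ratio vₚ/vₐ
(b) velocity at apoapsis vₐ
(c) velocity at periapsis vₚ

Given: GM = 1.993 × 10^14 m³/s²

Convert to SI: rₚ = 500 Mm = 5e+08 m; rₐ = 4 Gm = 4e+09 m.
(a) Conservation of angular momentum (rₚvₚ = rₐvₐ) gives vₚ/vₐ = rₐ/rₚ = 4e+09/5e+08 ≈ 8
(b) With a = (rₚ + rₐ)/2 = 2.25e+09 m, vₐ = √(GM (2/rₐ − 1/a)) = √(1.993e+14 · (2/4e+09 − 1/2.25e+09)) m/s ≈ 105.2 m/s
(c) With a = (rₚ + rₐ)/2 = 2.25e+09 m, vₚ = √(GM (2/rₚ − 1/a)) = √(1.993e+14 · (2/5e+08 − 1/2.25e+09)) m/s ≈ 841.8 m/s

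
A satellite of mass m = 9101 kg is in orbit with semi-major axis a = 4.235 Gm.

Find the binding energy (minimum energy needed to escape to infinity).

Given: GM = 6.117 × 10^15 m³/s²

Convert to SI: a = 4.235 Gm = 4.235e+09 m.
Total orbital energy is E = −GMm/(2a); binding energy is E_bind = −E = GMm/(2a).
E_bind = 6.117e+15 · 9101 / (2 · 4.235e+09) J ≈ 6.573e+09 J = 6.573 GJ.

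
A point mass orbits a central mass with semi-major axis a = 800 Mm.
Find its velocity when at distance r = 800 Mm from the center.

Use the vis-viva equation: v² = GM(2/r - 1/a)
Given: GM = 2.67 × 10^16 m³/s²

Convert to SI: a = 800 Mm = 8e+08 m; r = 800 Mm = 8e+08 m.
Vis-viva: v = √(GM · (2/r − 1/a)).
2/r − 1/a = 2/8e+08 − 1/8e+08 = 1.25e-09 m⁻¹.
v = √(2.67e+16 · 1.25e-09) m/s ≈ 5777 m/s = 5.777 km/s.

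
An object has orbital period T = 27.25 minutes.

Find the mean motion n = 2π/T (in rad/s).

Convert to SI: T = 27.25 minutes = 1635 s.
n = 2π / T.
n = 2π / 1635 s ≈ 0.003843 rad/s.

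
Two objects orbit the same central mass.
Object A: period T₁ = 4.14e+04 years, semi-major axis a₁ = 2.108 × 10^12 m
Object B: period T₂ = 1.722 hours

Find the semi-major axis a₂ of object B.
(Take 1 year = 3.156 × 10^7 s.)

Convert to SI: T₁ = 4.14e+04 years = 1.30658e+12 s; T₂ = 1.722 hours = 6199.2 s.
Kepler's third law: (T₁/T₂)² = (a₁/a₂)³ ⇒ a₂ = a₁ · (T₂/T₁)^(2/3).
T₂/T₁ = 6199.2 / 1.30658e+12 = 4.74459e-09.
a₂ = 2.108e+12 · (4.74459e-09)^(2/3) m ≈ 5.952e+06 m = 5.952 × 10^6 m.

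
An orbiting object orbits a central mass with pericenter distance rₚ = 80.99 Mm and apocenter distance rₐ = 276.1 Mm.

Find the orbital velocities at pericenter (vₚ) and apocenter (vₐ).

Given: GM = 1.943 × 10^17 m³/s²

Convert to SI: rₚ = 80.99 Mm = 8.099e+07 m; rₐ = 276.1 Mm = 2.761e+08 m.
Use the vis-viva equation v² = GM(2/r − 1/a) with a = (rₚ + rₐ)/2 = (8.099e+07 + 2.761e+08)/2 = 1.78545e+08 m.
vₚ = √(GM · (2/rₚ − 1/a)) = √(1.943e+17 · (2/8.099e+07 − 1/1.78545e+08)) m/s ≈ 6.091e+04 m/s = 60.91 km/s.
vₐ = √(GM · (2/rₐ − 1/a)) = √(1.943e+17 · (2/2.761e+08 − 1/1.78545e+08)) m/s ≈ 1.787e+04 m/s = 17.87 km/s.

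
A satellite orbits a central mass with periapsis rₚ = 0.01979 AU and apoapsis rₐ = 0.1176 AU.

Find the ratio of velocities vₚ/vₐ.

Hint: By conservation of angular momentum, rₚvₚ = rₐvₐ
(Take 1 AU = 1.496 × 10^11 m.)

Convert to SI: rₚ = 0.01979 AU = 2.96058e+09 m; rₐ = 0.1176 AU = 1.7593e+10 m.
Conservation of angular momentum gives rₚvₚ = rₐvₐ, so vₚ/vₐ = rₐ/rₚ.
vₚ/vₐ = 1.7593e+10 / 2.96058e+09 ≈ 5.942.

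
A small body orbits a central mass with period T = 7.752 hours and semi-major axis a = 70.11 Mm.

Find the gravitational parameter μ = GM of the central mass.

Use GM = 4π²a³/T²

Convert to SI: T = 7.752 hours = 27907.2 s; a = 70.11 Mm = 7.011e+07 m.
GM = 4π² · a³ / T².
GM = 4π² · (7.011e+07)³ / (27907.2)² m³/s² ≈ 1.747e+16 m³/s² = 1.747 × 10^16 m³/s².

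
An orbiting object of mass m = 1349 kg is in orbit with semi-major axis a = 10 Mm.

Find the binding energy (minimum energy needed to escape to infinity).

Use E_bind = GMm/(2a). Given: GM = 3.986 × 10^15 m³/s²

Convert to SI: a = 10 Mm = 1e+07 m.
Total orbital energy is E = −GMm/(2a); binding energy is E_bind = −E = GMm/(2a).
E_bind = 3.986e+15 · 1349 / (2 · 1e+07) J ≈ 2.689e+11 J = 268.9 GJ.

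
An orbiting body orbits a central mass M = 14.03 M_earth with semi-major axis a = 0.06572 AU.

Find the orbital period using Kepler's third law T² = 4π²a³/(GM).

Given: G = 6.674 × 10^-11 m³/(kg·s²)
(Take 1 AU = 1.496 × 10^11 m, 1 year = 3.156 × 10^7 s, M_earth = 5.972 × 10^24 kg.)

Convert to SI: a = 0.06572 AU = 9.83171e+09 m; M = 14.03 M_earth = 8.37872e+25 kg.
GM = G · M = 6.674e-11 · 8.37872e+25 = 5.59196e+15 m³/s².
Kepler's third law: T = 2π √(a³ / GM).
Substituting a = 9.83171e+09 m and GM = 5.59196e+15 m³/s²:
T = 2π √((9.83171e+09)³ / 5.59196e+15) s
T ≈ 8.191e+07 s = 2.595 years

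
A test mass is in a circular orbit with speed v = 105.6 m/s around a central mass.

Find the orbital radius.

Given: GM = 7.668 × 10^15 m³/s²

For a circular orbit, v² = GM / r, so r = GM / v².
r = 7.668e+15 / (105.6)² m ≈ 6.876e+11 m = 6.876 × 10^11 m.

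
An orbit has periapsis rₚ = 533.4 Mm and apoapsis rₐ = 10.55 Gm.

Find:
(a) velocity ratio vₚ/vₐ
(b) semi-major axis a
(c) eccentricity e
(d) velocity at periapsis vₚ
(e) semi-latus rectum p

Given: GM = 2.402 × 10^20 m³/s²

Convert to SI: rₚ = 533.4 Mm = 5.334e+08 m; rₐ = 10.55 Gm = 1.055e+10 m.
(a) Conservation of angular momentum (rₚvₚ = rₐvₐ) gives vₚ/vₐ = rₐ/rₚ = 1.055e+10/5.334e+08 ≈ 19.78
(b) a = (rₚ + rₐ)/2 = (5.334e+08 + 1.055e+10)/2 ≈ 5.542e+09 m
(c) e = (rₐ − rₚ)/(rₐ + rₚ) = (1.055e+10 − 5.334e+08)/(1.055e+10 + 5.334e+08) ≈ 0.9037
(d) With a = (rₚ + rₐ)/2 = 5.5417e+09 m, vₚ = √(GM (2/rₚ − 1/a)) = √(2.402e+20 · (2/5.334e+08 − 1/5.5417e+09)) m/s ≈ 9.259e+05 m/s
(e) From a = (rₚ + rₐ)/2 = 5.5417e+09 m and e = (rₐ − rₚ)/(rₐ + rₚ) = 0.903748, p = a(1 − e²) = 5.5417e+09 · (1 − (0.903748)²) ≈ 1.015e+09 m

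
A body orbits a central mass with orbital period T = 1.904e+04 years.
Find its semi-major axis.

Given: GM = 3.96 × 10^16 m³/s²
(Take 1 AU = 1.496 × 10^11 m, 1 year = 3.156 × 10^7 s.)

Convert to SI: T = 1.904e+04 years = 6.00902e+11 s.
Invert Kepler's third law: a = (GM · T² / (4π²))^(1/3).
Substituting T = 6.00902e+11 s and GM = 3.96e+16 m³/s²:
a = (3.96e+16 · (6.00902e+11)² / (4π²))^(1/3) m
a ≈ 7.128e+12 m = 47.65 AU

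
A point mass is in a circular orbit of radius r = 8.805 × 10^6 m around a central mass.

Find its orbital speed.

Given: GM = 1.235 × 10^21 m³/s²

For a circular orbit, gravity supplies the centripetal force, so v = √(GM / r).
v = √(1.235e+21 / 8.805e+06) m/s ≈ 1.184e+07 m/s = 1.184e+04 km/s.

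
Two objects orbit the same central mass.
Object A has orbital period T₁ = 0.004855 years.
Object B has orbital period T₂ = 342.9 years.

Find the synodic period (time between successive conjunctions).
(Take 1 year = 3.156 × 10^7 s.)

Convert to SI: T₁ = 0.004855 years = 153224 s; T₂ = 342.9 years = 1.08219e+10 s.
T_syn = |T₁ · T₂ / (T₁ − T₂)|.
T_syn = |153224 · 1.08219e+10 / (153224 − 1.08219e+10)| s ≈ 1.532e+05 s = 0.004855 years.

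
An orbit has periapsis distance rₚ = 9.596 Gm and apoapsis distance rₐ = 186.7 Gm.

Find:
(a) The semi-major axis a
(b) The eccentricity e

Convert to SI: rₚ = 9.596 Gm = 9.596e+09 m; rₐ = 186.7 Gm = 1.867e+11 m.
(a) a = (rₚ + rₐ) / 2 = (9.596e+09 + 1.867e+11) / 2 ≈ 9.815e+10 m = 98.15 Gm.
(b) e = (rₐ − rₚ) / (rₐ + rₚ) = (1.867e+11 − 9.596e+09) / (1.867e+11 + 9.596e+09) ≈ 0.9022.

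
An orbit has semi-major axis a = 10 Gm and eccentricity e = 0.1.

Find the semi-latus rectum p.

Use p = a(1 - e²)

Convert to SI: a = 10 Gm = 1e+10 m.
p = a (1 − e²).
p = 1e+10 · (1 − (0.1)²) = 1e+10 · 0.99 ≈ 9.9e+09 m = 9.9 Gm.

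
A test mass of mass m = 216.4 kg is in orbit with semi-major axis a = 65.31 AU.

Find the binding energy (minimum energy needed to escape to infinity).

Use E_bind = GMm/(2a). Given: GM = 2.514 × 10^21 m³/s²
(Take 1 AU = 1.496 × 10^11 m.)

Convert to SI: a = 65.31 AU = 9.77038e+12 m.
Total orbital energy is E = −GMm/(2a); binding energy is E_bind = −E = GMm/(2a).
E_bind = 2.514e+21 · 216.4 / (2 · 9.77038e+12) J ≈ 2.784e+10 J = 27.84 GJ.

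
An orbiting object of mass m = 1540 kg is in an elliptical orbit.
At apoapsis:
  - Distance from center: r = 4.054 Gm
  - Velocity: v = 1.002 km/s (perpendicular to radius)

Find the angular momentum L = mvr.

Convert to SI: r = 4.054 Gm = 4.054e+09 m; v = 1.002 km/s = 1002 m/s.
Since v is perpendicular to r, L = m · v · r.
L = 1540 · 1002 · 4.054e+09 kg·m²/s ≈ 6.256e+15 kg·m²/s.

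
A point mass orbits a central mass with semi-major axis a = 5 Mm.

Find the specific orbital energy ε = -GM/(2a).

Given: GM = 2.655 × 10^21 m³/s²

Convert to SI: a = 5 Mm = 5e+06 m.
ε = −GM / (2a).
ε = −2.655e+21 / (2 · 5e+06) J/kg ≈ -2.655e+14 J/kg = -2.655e+05 GJ/kg.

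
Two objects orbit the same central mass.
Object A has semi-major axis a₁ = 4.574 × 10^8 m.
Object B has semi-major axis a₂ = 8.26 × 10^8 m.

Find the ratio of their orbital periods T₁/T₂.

From Kepler's third law, (T₁/T₂)² = (a₁/a₂)³, so T₁/T₂ = (a₁/a₂)^(3/2).
a₁/a₂ = 4.574e+08 / 8.26e+08 = 0.553753.
T₁/T₂ = (0.553753)^(3/2) ≈ 0.4121.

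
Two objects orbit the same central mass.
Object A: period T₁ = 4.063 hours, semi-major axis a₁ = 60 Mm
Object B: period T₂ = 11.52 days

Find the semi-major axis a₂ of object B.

Convert to SI: T₁ = 4.063 hours = 14626.8 s; a₁ = 60 Mm = 6e+07 m; T₂ = 11.52 days = 995328 s.
Kepler's third law: (T₁/T₂)² = (a₁/a₂)³ ⇒ a₂ = a₁ · (T₂/T₁)^(2/3).
T₂/T₁ = 995328 / 14626.8 = 68.0482.
a₂ = 6e+07 · (68.0482)^(2/3) m ≈ 1e+09 m = 1 Gm.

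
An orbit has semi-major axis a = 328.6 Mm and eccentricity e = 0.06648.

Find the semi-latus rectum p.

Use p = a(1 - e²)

Convert to SI: a = 328.6 Mm = 3.286e+08 m.
p = a (1 − e²).
p = 3.286e+08 · (1 − (0.06648)²) = 3.286e+08 · 0.99558 ≈ 3.271e+08 m = 327.1 Mm.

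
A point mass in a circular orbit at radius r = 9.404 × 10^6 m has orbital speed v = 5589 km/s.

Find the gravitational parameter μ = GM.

Convert to SI: v = 5589 km/s = 5.589e+06 m/s.
For a circular orbit v² = GM/r, so GM = v² · r.
GM = (5.589e+06)² · 9.404e+06 m³/s² ≈ 2.938e+20 m³/s² = 2.938 × 10^20 m³/s².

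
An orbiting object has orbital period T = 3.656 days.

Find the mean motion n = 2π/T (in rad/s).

Convert to SI: T = 3.656 days = 315878 s.
n = 2π / T.
n = 2π / 315878 s ≈ 1.989e-05 rad/s.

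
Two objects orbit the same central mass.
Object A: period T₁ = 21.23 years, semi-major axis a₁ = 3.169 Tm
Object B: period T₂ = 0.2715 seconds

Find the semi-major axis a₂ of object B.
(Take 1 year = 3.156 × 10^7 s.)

Convert to SI: T₁ = 21.23 years = 6.70019e+08 s; a₁ = 3.169 Tm = 3.169e+12 m.
Kepler's third law: (T₁/T₂)² = (a₁/a₂)³ ⇒ a₂ = a₁ · (T₂/T₁)^(2/3).
T₂/T₁ = 0.2715 / 6.70019e+08 = 4.05213e-10.
a₂ = 3.169e+12 · (4.05213e-10)^(2/3) m ≈ 1.735e+06 m = 1.735 Mm.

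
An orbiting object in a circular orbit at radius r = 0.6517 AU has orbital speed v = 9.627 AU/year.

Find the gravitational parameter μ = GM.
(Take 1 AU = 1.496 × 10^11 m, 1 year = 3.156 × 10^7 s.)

Convert to SI: r = 0.6517 AU = 9.74943e+10 m; v = 9.627 AU/year = 45633.7 m/s.
For a circular orbit v² = GM/r, so GM = v² · r.
GM = (45633.7)² · 9.74943e+10 m³/s² ≈ 2.03e+20 m³/s² = 2.03 × 10^20 m³/s².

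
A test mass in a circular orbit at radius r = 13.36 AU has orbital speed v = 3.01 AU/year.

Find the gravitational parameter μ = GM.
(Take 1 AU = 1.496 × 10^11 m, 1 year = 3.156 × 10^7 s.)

Convert to SI: r = 13.36 AU = 1.99866e+12 m; v = 3.01 AU/year = 14267.9 m/s.
For a circular orbit v² = GM/r, so GM = v² · r.
GM = (14267.9)² · 1.99866e+12 m³/s² ≈ 4.069e+20 m³/s² = 4.069 × 10^20 m³/s².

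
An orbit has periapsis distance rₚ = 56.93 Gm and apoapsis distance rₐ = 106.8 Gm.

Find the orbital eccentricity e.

Convert to SI: rₚ = 56.93 Gm = 5.693e+10 m; rₐ = 106.8 Gm = 1.068e+11 m.
e = (rₐ − rₚ) / (rₐ + rₚ).
e = (1.068e+11 − 5.693e+10) / (1.068e+11 + 5.693e+10) = 4.987e+10 / 1.6373e+11 ≈ 0.3046.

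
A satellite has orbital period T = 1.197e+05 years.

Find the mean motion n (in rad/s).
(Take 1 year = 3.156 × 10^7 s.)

Convert to SI: T = 1.197e+05 years = 3.77773e+12 s.
n = 2π / T.
n = 2π / 3.77773e+12 s ≈ 1.663e-12 rad/s.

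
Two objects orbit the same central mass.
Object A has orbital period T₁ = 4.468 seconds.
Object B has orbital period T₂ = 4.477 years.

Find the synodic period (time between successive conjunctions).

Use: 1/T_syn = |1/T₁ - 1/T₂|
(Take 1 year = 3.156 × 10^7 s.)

Convert to SI: T₂ = 4.477 years = 1.41294e+08 s.
T_syn = |T₁ · T₂ / (T₁ − T₂)|.
T_syn = |4.468 · 1.41294e+08 / (4.468 − 1.41294e+08)| s ≈ 4.468 s = 4.468 seconds.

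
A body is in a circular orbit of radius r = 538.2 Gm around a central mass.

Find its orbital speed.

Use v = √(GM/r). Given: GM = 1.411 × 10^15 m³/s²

Convert to SI: r = 538.2 Gm = 5.382e+11 m.
For a circular orbit, gravity supplies the centripetal force, so v = √(GM / r).
v = √(1.411e+15 / 5.382e+11) m/s ≈ 51.2 m/s = 51.2 m/s.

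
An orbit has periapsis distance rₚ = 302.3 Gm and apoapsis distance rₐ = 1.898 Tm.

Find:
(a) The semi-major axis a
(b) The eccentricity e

Convert to SI: rₚ = 302.3 Gm = 3.023e+11 m; rₐ = 1.898 Tm = 1.898e+12 m.
(a) a = (rₚ + rₐ) / 2 = (3.023e+11 + 1.898e+12) / 2 ≈ 1.1e+12 m = 1.1 Tm.
(b) e = (rₐ − rₚ) / (rₐ + rₚ) = (1.898e+12 − 3.023e+11) / (1.898e+12 + 3.023e+11) ≈ 0.7252.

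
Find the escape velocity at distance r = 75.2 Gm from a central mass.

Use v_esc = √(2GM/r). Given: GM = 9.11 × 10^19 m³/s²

Convert to SI: r = 75.2 Gm = 7.52e+10 m.
Escape velocity comes from setting total energy to zero: ½v² − GM/r = 0 ⇒ v_esc = √(2GM / r).
v_esc = √(2 · 9.11e+19 / 7.52e+10) m/s ≈ 4.922e+04 m/s = 49.22 km/s.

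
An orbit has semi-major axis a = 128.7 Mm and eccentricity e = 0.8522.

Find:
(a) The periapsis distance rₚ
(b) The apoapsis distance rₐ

Convert to SI: a = 128.7 Mm = 1.287e+08 m.
(a) rₚ = a(1 − e) = 1.287e+08 · (1 − 0.8522) = 1.287e+08 · 0.1478 ≈ 1.902e+07 m = 19.02 Mm.
(b) rₐ = a(1 + e) = 1.287e+08 · (1 + 0.8522) = 1.287e+08 · 1.8522 ≈ 2.384e+08 m = 238.4 Mm.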